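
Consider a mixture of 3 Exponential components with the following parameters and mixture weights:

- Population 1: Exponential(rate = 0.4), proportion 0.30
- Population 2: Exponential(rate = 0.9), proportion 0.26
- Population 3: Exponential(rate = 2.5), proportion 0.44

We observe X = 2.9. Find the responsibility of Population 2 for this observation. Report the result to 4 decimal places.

0.3094

P(component k | x) = w_k·f_k(x) / marginal(x), where marginal(x) = Σ_j w_j·f_j(x).
Evaluate each component's likelihood at the observed value:
  L_1 = 0.4·e^(−0.4·2.9) = 0.4·e^(−1.1600) = 0.125394
  L_2 = 0.9·e^(−0.9·2.9) = 0.9·e^(−2.6100) = 0.0661811
  L_3 = 2.5·e^(−2.5·2.9) = 2.5·e^(−7.2500) = 0.00177544
Multiply by the mixture weights:
  w_1·L_1 = 0.30 × 0.125394 = 0.0376183
  w_2·L_2 = 0.26 × 0.0661811 = 0.0172071
  w_3·L_3 = 0.44 × 0.00177544 = 0.000781192
Marginal: 0.0376183 + 0.0172071 + 0.000781192 = 0.0556066
Responsibility of Population 2: 0.0172071 / 0.0556066 ≈ 0.3094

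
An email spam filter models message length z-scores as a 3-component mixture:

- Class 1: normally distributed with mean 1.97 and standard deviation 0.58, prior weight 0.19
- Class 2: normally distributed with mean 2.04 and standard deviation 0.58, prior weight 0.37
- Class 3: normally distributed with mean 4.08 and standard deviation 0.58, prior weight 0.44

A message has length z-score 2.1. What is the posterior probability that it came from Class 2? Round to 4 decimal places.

0.6636

By Bayes' theorem, P(k | x) = π_k f_k(x) / Σ_j π_j f_j(x).
Normal densities:
  p_1 = 0.670769
  p_2 = 0.684161
  p_3 = 0.00202699
Weight by the priors:
  π_1·p_1 = 0.19 × 0.670769 = 0.127446
  π_2·p_2 = 0.37 × 0.684161 = 0.25314
  π_3·p_3 = 0.44 × 0.00202699 = 0.000891876
Marginal: 0.127446 + 0.25314 + 0.000891876 = 0.381478
P(Class 2 | 2.1) ≈ 0.6636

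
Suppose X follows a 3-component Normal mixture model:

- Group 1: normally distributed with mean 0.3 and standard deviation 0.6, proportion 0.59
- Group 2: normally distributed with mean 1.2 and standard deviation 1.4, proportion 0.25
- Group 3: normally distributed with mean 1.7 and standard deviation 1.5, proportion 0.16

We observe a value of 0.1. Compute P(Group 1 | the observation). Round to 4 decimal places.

0.8292

The responsibility of component k is w_k f_k(x) divided by Σ_j w_j f_j(x).
Evaluate each component's likelihood at the observed value:
  p_1 = (1/(0.6·√(2π)))·exp(−(0.1−0.3)²/(2·0.6²)) = 0.664904·exp(-0.05556) = 0.628972
  p_2 = (1/(1.4·√(2π)))·exp(−(0.1−1.2)²/(2·1.4²)) = 0.284959·exp(-0.30867) = 0.20928
  p_3 = (1/(1.5·√(2π)))·exp(−(0.1−1.7)²/(2·1.5²)) = 0.265962·exp(-0.56889) = 0.150575
Multiply by the mixture weights:
  w_1·p_1 = 0.59 × 0.628972 = 0.371094
  w_2·p_2 = 0.25 × 0.20928 = 0.0523199
  w_3·p_3 = 0.16 × 0.150575 = 0.024092
Sum: 0.371094 + 0.0523199 + 0.024092 = 0.447505
Responsibility of Group 1: 0.371094 / 0.447505 ≈ 0.8292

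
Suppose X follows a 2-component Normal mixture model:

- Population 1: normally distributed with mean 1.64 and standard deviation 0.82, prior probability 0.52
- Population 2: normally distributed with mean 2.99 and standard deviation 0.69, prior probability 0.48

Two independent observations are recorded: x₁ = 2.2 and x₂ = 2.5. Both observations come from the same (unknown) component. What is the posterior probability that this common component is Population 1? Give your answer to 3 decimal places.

P(component k | x) = P(Z=k)·f_k(x) / marginal(x), where marginal(x) = Σ_j P(Z=j)·f_j(x).
Since both observations come from the same component, the likelihood for component k is f_k(x₁)·f_k(x₂).
  L_1 = [(1/(0.82·√(2π)))·exp(−(2.2−1.64)²/(2·0.82²)) = 0.486515·exp(-0.23319) = 0.38532] × [0.280703] = 0.10816
  L_2 = [(1/(0.69·√(2π)))·exp(−(2.2−2.99)²/(2·0.69²)) = 0.578177·exp(-0.65543) = 0.300201] × [0.449316] = 0.134885
Multiply by the mixture weights:
  P(Z=1)·L_1 = 0.52 × 0.10816 = 0.0562434
  P(Z=2)·L_2 = 0.48 × 0.134885 = 0.0647448
Sum: 0.0562434 + 0.0647448 = 0.120988
Responsibility of Population 1: 0.0562434 / 0.120988 ≈ 0.465

0.465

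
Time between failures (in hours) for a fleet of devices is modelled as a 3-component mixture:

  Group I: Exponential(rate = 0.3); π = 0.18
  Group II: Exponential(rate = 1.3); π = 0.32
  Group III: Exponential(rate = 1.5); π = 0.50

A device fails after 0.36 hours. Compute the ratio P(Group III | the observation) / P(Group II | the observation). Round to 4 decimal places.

The posterior odds equal the prior odds times the likelihood ratio: (π_i/π_j)·(f_i(x)/f_j(x)).
Exponential densities:
  f_I = 0.269288
  f_II = 0.81413
  f_III = 0.874122
Posterior odds = (π_III·f_III) / (π_II·f_II) = (0.50·0.874122) / (0.32·0.81413) = 0.437061 / 0.260521 ≈ 1.6776

1.6776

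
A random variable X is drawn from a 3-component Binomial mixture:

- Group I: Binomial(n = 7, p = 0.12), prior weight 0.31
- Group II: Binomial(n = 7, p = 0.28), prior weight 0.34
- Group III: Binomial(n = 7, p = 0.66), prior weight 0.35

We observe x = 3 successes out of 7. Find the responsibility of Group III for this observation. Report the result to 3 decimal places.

Posterior ∝ prior × likelihood, so P(k | x) ∝ π_k f_k(x); normalise over all components.
Component likelihoods at x = 3 successes out of 7:
  f_I = 0.0362696
  f_II = 0.206477
  f_III = 0.134467
Prior × likelihood for each component:
  π_I·f_I = 0.31 × 0.0362696 = 0.0112436
  π_II·f_II = 0.34 × 0.206477 = 0.0702023
  π_III·f_III = 0.35 × 0.134467 = 0.0470634
Evidence: 0.0112436 + 0.0702023 + 0.0470634 = 0.128509
Responsibility of Group III: 0.0470634 / 0.128509 ≈ 0.366

0.366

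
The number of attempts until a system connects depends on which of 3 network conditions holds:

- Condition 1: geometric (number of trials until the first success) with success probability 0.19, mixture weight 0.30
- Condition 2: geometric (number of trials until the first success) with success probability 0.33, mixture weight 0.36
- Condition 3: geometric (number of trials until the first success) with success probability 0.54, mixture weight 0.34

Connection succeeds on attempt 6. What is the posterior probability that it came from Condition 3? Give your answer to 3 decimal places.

By Bayes' theorem, P(k | x) = π_k f_k(x) / Σ_j π_j f_j(x).
Evaluate each component's likelihood at the observed value:
  f_1 = 0.0662489
  f_2 = 0.0445541
  f_3 = 0.011122
Weight by the priors:
  π_1·f_1 = 0.30 × 0.0662489 = 0.0198747
  π_2·f_2 = 0.36 × 0.0445541 = 0.0160395
  π_3·f_3 = 0.34 × 0.011122 = 0.00378148
Evidence: 0.0198747 + 0.0160395 + 0.00378148 = 0.0396956
P(Condition 3 | data) = 0.00378148 / 0.0396956 ≈ 0.095

0.095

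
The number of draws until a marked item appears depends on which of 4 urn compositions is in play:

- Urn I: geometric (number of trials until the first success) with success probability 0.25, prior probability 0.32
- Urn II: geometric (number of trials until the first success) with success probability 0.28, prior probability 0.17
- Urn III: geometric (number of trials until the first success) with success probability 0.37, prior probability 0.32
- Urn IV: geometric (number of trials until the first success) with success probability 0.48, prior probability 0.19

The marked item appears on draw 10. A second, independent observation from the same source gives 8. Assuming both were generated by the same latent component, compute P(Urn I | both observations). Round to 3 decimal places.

0.672

By Bayes' theorem, P(k | x) = w_k f_k(x) / Σ_j w_j f_j(x).
Since both observations come from the same component, the likelihood for component k is f_k(x₁)·f_k(x₂).
  f_I = [0.25·(1−0.25)^9 = 0.25·0.0750847 = 0.0187712] × [0.033371] = 0.000626412
  f_II = [0.28·(1−0.28)^9 = 0.28·0.0519987 = 0.0145596] × [0.0280857] = 0.000408918
  f_III = [0.37·(1−0.37)^9 = 0.37·0.0156338 = 0.00578451] × [0.0145742] = 8.43048e-05
  f_IV = [0.48·(1−0.48)^9 = 0.48·0.00277991 = 0.00133435] × [0.00493474] = 6.5847e-06
Unnormalised posteriors:
  w_I·f_I = 0.32 × 0.000626412 = 0.000200452
  w_II·f_II = 0.17 × 0.000408918 = 6.9516e-05
  w_III·f_III = 0.32 × 8.43048e-05 = 2.69775e-05
  w_IV·f_IV = 0.19 × 6.5847e-06 = 1.25109e-06
Denominator: 0.000200452 + 6.9516e-05 + 2.69775e-05 + 1.25109e-06 = 0.000298197
Responsibility of Urn I: 0.000200452 / 0.000298197 ≈ 0.672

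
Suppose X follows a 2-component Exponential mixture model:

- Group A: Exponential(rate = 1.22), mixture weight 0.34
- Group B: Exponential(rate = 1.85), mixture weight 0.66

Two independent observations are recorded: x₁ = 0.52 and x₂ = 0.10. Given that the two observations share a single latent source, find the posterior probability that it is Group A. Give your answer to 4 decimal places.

0.2487

Apply Bayes' rule: the posterior for each component is proportional to its prior times its likelihood at x.
Since both observations come from the same component, the likelihood for component k is f_k(x₁)·f_k(x₂).
  p_A = [1.22·e^(−1.22·0.52) = 1.22·e^(−0.6344) = 0.646909] × [1.07988] = 0.698585
  p_B = [1.85·e^(−1.85·0.52) = 1.85·e^(−0.9620) = 0.706937] × [1.53754] = 1.08695
Unnormalised posteriors:
  P(Z=A)·p_A = 0.34 × 0.698585 = 0.237519
  P(Z=B)·p_B = 0.66 × 1.08695 = 0.717384
Evidence: 0.237519 + 0.717384 = 0.954903
P(Group A | x) ≈ 0.2487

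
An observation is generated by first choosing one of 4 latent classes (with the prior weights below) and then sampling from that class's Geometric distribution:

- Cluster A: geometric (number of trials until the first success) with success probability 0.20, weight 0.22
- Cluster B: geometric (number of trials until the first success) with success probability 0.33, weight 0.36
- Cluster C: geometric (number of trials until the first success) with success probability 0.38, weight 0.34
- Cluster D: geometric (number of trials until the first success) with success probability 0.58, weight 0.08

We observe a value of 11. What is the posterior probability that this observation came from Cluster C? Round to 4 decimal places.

0.1358

Posterior ∝ prior × likelihood, so P(k | x) ∝ w_k f_k(x); normalise over all components.
Component likelihoods at x = 11:
  p_A = 0.20·(1−0.20)^10 = 0.20·0.107374 = 0.0214748
  p_B = 0.33·(1−0.33)^10 = 0.33·0.0182284 = 0.00601536
  p_C = 0.38·(1−0.38)^10 = 0.38·0.00839299 = 0.00318934
  p_D = 0.58·(1−0.58)^10 = 0.58·0.000170802 = 9.90651e-05
Unnormalised posteriors:
  w_A·p_A = 0.22 × 0.0214748 = 0.00472446
  w_B·p_B = 0.36 × 0.00601536 = 0.00216553
  w_C·p_C = 0.34 × 0.00318934 = 0.00108437
  w_D·p_D = 0.08 × 9.90651e-05 = 7.92521e-06
Sum: 0.00472446 + 0.00216553 + 0.00108437 + 7.92521e-06 = 0.0079823
So the posterior for Cluster C is 0.00108437 / 0.0079823 ≈ 0.1358.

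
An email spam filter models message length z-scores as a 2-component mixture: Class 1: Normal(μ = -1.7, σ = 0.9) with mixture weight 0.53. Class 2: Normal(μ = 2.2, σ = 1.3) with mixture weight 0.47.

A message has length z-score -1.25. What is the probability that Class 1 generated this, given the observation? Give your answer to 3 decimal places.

0.980

By Bayes' theorem, P(k | x) = π_k f_k(x) / Σ_j π_j f_j(x).
Normal densities:
  f_1 = (1/(0.9·√(2π)))·exp(−(-1.25−-1.7)²/(2·0.9²)) = 0.443269·exp(-0.12500) = 0.391184
  f_2 = (1/(1.3·√(2π)))·exp(−(-1.25−2.2)²/(2·1.3²)) = 0.306879·exp(-3.52145) = 0.00907028
Unnormalised posteriors:
  π_1·f_1 = 0.53 × 0.391184 = 0.207327
  π_2·f_2 = 0.47 × 0.00907028 = 0.00426303
Sum: 0.207327 + 0.00426303 = 0.21159
Responsibility of Class 1: 0.207327 / 0.21159 ≈ 0.980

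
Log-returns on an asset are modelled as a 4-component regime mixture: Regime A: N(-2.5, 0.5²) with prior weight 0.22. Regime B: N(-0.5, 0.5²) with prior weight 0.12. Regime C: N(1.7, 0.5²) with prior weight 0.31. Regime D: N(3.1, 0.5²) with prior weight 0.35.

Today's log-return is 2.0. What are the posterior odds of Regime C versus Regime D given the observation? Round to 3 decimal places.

Posterior odds = (w_i f_i(x)) / (w_j f_j(x)); the normalising sum cancels.
Evaluate each component's likelihood at the observed value:
  L_A = 2.05595e-18
  L_B = 2.97344e-06
  L_C = 0.666449
  L_D = 0.0709492
Posterior odds = (w_C·L_C) / (w_D·L_D) = (0.31·0.666449) / (0.35·0.0709492) = 0.206599 / 0.0248322 ≈ 8.320

8.320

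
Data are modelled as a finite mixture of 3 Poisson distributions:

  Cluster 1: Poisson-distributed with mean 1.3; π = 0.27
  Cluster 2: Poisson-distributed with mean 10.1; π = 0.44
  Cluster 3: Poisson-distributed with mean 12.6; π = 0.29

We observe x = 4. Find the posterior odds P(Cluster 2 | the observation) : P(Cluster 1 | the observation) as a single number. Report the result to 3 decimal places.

Since P(k|x) ∝ P(Z=k) f_k(x), the posterior odds are P(Z=i) f_i(x) / (P(Z=j) f_j(x)).
Evaluate each component's likelihood at the observed value:
  L_1 = e^(−1.3)·1.3^4/4! = 0.0324324
  L_2 = e^(−10.1)·10.1^4/4! = 0.0178115
  L_3 = e^(−12.6)·12.6^4/4! = 0.00354128
Posterior odds = (P(Z=2)·L_2) / (P(Z=1)·L_1) = (0.44·0.0178115) / (0.27·0.0324324) = 0.00783705 / 0.00875675 ≈ 0.895

0.895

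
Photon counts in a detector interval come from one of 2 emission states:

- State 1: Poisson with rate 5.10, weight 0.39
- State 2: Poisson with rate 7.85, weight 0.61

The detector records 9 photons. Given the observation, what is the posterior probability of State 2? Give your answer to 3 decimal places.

The responsibility of component k is P(Z=k) f_k(x) divided by Σ_j P(Z=j) f_j(x).
Component likelihoods at x = 9 photons:
  f_1 = 0.0392163
  f_2 = 0.121577
Unnormalised posteriors:
  P(Z=1)·f_1 = 0.39 × 0.0392163 = 0.0152944
  P(Z=2)·f_2 = 0.61 × 0.121577 = 0.0741621
Denominator: 0.0152944 + 0.0741621 = 0.0894565
Responsibility of State 2: 0.0741621 / 0.0894565 ≈ 0.829

0.829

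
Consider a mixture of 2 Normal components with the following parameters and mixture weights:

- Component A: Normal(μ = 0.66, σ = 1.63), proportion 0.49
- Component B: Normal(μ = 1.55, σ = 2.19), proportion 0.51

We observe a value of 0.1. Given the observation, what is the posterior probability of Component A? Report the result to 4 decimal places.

The responsibility of component k is P(Z=k) f_k(x) divided by Σ_j P(Z=j) f_j(x).
Normal densities:
  f_A = (1/(1.63·√(2π)))·exp(−(0.1−0.66)²/(2·1.63²)) = 0.244750·exp(-0.05902) = 0.230724
  f_B = (1/(2.19·√(2π)))·exp(−(0.1−1.55)²/(2·2.19²)) = 0.182165·exp(-0.21919) = 0.14631
Multiply by the mixture weights:
  P(Z=A)·f_A = 0.49 × 0.230724 = 0.113055
  P(Z=B)·f_B = 0.51 × 0.14631 = 0.074618
Marginal: 0.113055 + 0.074618 = 0.187673
So the posterior for Component A is 0.113055 / 0.187673 ≈ 0.6024.

0.6024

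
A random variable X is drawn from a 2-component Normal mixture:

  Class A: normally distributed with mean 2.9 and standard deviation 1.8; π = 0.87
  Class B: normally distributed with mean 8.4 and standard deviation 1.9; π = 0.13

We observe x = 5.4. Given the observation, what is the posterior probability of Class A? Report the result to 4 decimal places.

Apply Bayes' rule: the posterior for each component is proportional to its prior times its likelihood at x.
Normal densities:
  L_A = (1/(1.8·√(2π)))·exp(−(5.4−2.9)²/(2·1.8²)) = 0.221635·exp(-0.96451) = 0.0844808
  L_B = (1/(1.9·√(2π)))·exp(−(5.4−8.4)²/(2·1.9²)) = 0.209970·exp(-1.24654) = 0.060366
Unnormalised posteriors:
  π_A·L_A = 0.87 × 0.0844808 = 0.0734983
  π_B·L_B = 0.13 × 0.060366 = 0.00784758
Normaliser: 0.0734983 + 0.00784758 = 0.0813458
Responsibility of Class A: 0.0734983 / 0.0813458 ≈ 0.9035

0.9035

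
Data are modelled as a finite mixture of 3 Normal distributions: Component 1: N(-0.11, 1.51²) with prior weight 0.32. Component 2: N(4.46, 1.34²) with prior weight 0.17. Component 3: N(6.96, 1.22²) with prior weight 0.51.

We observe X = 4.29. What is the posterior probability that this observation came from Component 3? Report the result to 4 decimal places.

By Bayes' theorem, P(k | x) = P(Z=k) f_k(x) / Σ_j P(Z=j) f_j(x).
Evaluate each component's likelihood at the observed value:
  p_1 = 0.00378588
  p_2 = 0.295332
  p_3 = 0.029819
Unnormalised posteriors:
  P(Z=1)·p_1 = 0.32 × 0.00378588 = 0.00121148
  P(Z=2)·p_2 = 0.17 × 0.295332 = 0.0502064
  P(Z=3)·p_3 = 0.51 × 0.029819 = 0.0152077
Sum: 0.00121148 + 0.0502064 + 0.0152077 = 0.0666256
Responsibility of Component 3: 0.0152077 / 0.0666256 ≈ 0.2283

0.2283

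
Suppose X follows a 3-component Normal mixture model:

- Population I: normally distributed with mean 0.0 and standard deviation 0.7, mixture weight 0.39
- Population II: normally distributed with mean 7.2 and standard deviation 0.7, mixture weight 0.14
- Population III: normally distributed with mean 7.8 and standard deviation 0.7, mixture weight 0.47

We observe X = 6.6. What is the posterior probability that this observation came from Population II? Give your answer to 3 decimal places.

0.473

Apply Bayes' rule: the posterior for each component is proportional to its prior times its likelihood at x.
Component likelihoods at x = 6.6:
  f_I = 2.83052e-20
  f_II = 0.394707
  f_III = 0.131119
Multiply by the mixture weights:
  w_I·f_I = 0.39 × 2.83052e-20 = 1.1039e-20
  w_II·f_II = 0.14 × 0.394707 = 0.055259
  w_III·f_III = 0.47 × 0.131119 = 0.0616258
Normaliser: 1.1039e-20 + 0.055259 + 0.0616258 = 0.116885
So the posterior for Population II is 0.055259 / 0.116885 ≈ 0.473.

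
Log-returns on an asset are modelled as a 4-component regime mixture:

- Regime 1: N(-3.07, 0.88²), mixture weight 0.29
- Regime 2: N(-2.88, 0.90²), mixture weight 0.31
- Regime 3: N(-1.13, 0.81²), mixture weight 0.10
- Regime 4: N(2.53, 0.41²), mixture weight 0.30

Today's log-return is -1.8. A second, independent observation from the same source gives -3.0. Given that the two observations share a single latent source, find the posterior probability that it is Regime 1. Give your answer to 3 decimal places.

0.407

The responsibility of component k is w_k f_k(x) divided by Σ_j w_j f_j(x).
Since both observations come from the same component, the likelihood for component k is f_k(x₁)·f_k(x₂).
  L_1 = [0.160014] × [0.451912] = 0.0723123
  L_2 = [0.215762] × [0.439346] = 0.0947944
  L_3 = [0.349828] × [0.0342821] = 0.0119928
  L_4 = [5.87193e-25] × [3.05147e-40] = 1.7918e-64
Multiply by the mixture weights:
  w_1·L_1 = 0.29 × 0.0723123 = 0.0209706
  w_2·L_2 = 0.31 × 0.0947944 = 0.0293863
  w_3·L_3 = 0.10 × 0.0119928 = 0.00119928
  w_4·L_4 = 0.30 × 1.7918e-64 = 5.37541e-65
Normaliser: 0.0209706 + 0.0293863 + 0.00119928 + 5.37541e-65 = 0.0515561
P(Regime 1 | x₁,x₂) = 0.0209706 / 0.0515561 ≈ 0.407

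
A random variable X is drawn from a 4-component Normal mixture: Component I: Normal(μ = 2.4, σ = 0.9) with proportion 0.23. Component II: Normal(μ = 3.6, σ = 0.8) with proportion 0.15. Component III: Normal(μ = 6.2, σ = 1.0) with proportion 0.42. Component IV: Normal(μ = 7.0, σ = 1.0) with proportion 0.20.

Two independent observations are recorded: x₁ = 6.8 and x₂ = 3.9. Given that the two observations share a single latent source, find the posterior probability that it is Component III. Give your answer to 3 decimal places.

P(component k | x) = π_k·f_k(x) / marginal(x), where marginal(x) = Σ_j π_j·f_j(x).
Since both observations come from the same component, the likelihood for component k is f_k(x₁)·f_k(x₂).
  p_I = [(1/(0.9·√(2π)))·exp(−(6.8−2.4)²/(2·0.9²)) = 0.443269·exp(-11.95062) = 2.86141e-06] × [0.11053] = 3.16272e-07
  p_II = [(1/(0.8·√(2π)))·exp(−(6.8−3.6)²/(2·0.8²)) = 0.498678·exp(-8.00000) = 0.000167288] × [0.464819] = 7.77585e-05
  p_III = [(1/(1.0·√(2π)))·exp(−(6.8−6.2)²/(2·1.0²)) = 0.398942·exp(-0.18000) = 0.333225] × [0.028327] = 0.00943927
  p_IV = [(1/(1.0·√(2π)))·exp(−(6.8−7.0)²/(2·1.0²)) = 0.398942·exp(-0.02000) = 0.391043] × [0.00326682] = 0.00127747
Unnormalised posteriors:
  π_I·p_I = 0.23 × 3.16272e-07 = 7.27426e-08
  π_II·p_II = 0.15 × 7.77585e-05 = 1.16638e-05
  π_III·p_III = 0.42 × 0.00943927 = 0.00396449
  π_IV·p_IV = 0.20 × 0.00127747 = 0.000255493
Evidence: 7.27426e-08 + 1.16638e-05 + 0.00396449 + 0.000255493 = 0.00423172
P(Component III | data) = 0.00396449 / 0.00423172 ≈ 0.937

0.937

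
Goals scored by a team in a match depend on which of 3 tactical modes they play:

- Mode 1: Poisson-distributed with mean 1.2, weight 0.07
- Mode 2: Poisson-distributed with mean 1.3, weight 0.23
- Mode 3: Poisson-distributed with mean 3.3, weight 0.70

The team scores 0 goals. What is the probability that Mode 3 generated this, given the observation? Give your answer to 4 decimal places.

0.2356

The responsibility of component k is w_k f_k(x) divided by Σ_j w_j f_j(x).
Poisson probabilities:
  f_1 = 0.301194
  f_2 = 0.272532
  f_3 = 0.0368832
Unnormalised posteriors:
  w_1·f_1 = 0.07 × 0.301194 = 0.0210836
  w_2·f_2 = 0.23 × 0.272532 = 0.0626823
  w_3·f_3 = 0.70 × 0.0368832 = 0.0258182
Denominator: 0.0210836 + 0.0626823 + 0.0258182 = 0.109584
P(Mode 3 | 0 goals) = 0.0258182 / 0.109584 ≈ 0.2356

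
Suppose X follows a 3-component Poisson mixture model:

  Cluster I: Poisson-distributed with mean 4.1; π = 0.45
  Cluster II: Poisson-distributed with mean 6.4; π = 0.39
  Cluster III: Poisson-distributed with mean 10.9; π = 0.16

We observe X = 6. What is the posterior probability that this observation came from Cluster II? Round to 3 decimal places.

The responsibility of component k is w_k f_k(x) divided by Σ_j w_j f_j(x).
Component likelihoods at x = 6:
  p_I = 0.109336
  p_II = 0.158585
  p_III = 0.0429949
Multiply by the mixture weights:
  w_I·p_I = 0.45 × 0.109336 = 0.0492012
  w_II·p_II = 0.39 × 0.158585 = 0.0618482
  w_III·p_III = 0.16 × 0.0429949 = 0.00687918
Evidence: 0.0492012 + 0.0618482 + 0.00687918 = 0.117929
P(Cluster II | the observation) ≈ 0.524

0.524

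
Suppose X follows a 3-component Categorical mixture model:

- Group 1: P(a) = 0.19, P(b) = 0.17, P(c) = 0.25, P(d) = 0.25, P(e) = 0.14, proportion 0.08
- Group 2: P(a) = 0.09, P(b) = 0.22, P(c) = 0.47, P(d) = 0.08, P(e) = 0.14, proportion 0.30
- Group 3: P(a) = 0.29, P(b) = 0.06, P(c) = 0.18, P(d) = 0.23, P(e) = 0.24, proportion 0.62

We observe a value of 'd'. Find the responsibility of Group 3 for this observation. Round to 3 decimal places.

0.764

The responsibility of component k is π_k f_k(x) divided by Σ_j π_j f_j(x).
Categorical probabilities:
  p_1 = P(d | comp) = 0.25
  p_2 = P(d | comp) = 0.08
  p_3 = P(d | comp) = 0.23
Prior × likelihood for each component:
  π_1·p_1 = 0.08 × 0.25 = 0.02
  π_2·p_2 = 0.30 × 0.08 = 0.024
  π_3·p_3 = 0.62 × 0.23 = 0.1426
Normaliser: 0.02 + 0.024 + 0.1426 = 0.1866
Responsibility of Group 3: 0.1426 / 0.1866 ≈ 0.764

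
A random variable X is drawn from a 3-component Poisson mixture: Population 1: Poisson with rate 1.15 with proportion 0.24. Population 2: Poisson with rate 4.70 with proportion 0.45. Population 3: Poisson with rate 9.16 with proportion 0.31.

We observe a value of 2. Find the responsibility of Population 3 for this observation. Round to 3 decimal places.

0.014

Apply Bayes' rule: the posterior for each component is proportional to its prior times its likelihood at x.
Poisson probabilities:
  L_1 = e^(−1.15)·1.15^2/2! = 0.209376
  L_2 = e^(−4.70)·4.70^2/2! = 0.100457
  L_3 = e^(−9.16)·9.16^2/2! = 0.00441188
Weight by the priors:
  π_1·L_1 = 0.24 × 0.209376 = 0.0502503
  π_2·L_2 = 0.45 × 0.100457 = 0.0452058
  π_3·L_3 = 0.31 × 0.00441188 = 0.00136768
Normaliser: 0.0502503 + 0.0452058 + 0.00136768 = 0.0968237
So the posterior for Population 3 is 0.00136768 / 0.0968237 ≈ 0.014.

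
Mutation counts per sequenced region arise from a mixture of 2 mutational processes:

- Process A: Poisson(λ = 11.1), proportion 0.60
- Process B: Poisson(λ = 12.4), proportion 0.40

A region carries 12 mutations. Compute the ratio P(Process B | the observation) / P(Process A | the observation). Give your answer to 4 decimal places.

Since P(k|x) ∝ π_k f_k(x), the posterior odds are π_i f_i(x) / (π_j f_j(x)).
Poisson probabilities:
  p_A = 0.110375
  p_B = 0.113624
0.0454498 / 0.0662249 ≈ 0.6863

0.6863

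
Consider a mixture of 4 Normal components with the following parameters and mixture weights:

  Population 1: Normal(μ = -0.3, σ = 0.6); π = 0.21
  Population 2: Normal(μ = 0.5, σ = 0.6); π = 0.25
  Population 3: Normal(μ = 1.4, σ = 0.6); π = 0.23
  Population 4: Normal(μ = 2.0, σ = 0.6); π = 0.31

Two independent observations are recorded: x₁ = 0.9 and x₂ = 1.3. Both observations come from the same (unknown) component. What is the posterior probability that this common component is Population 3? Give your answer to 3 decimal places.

Posterior ∝ prior × likelihood, so P(k | x) ∝ w_k f_k(x); normalise over all components.
Since both observations come from the same component, the likelihood for component k is f_k(x₁)·f_k(x₂).
  p_1 = [(1/(0.6·√(2π)))·exp(−(0.9−-0.3)²/(2·0.6²)) = 0.664904·exp(-2.00000) = 0.0899849] × [0.0189933] = 0.00170911
  p_2 = [(1/(0.6·√(2π)))·exp(−(0.9−0.5)²/(2·0.6²)) = 0.664904·exp(-0.22222) = 0.532413] × [0.27335] = 0.145535
  p_3 = [(1/(0.6·√(2π)))·exp(−(0.9−1.4)²/(2·0.6²)) = 0.664904·exp(-0.34722) = 0.469853] × [0.655733] = 0.308098
  p_4 = [(1/(0.6·√(2π)))·exp(−(0.9−2.0)²/(2·0.6²)) = 0.664904·exp(-1.68056) = 0.123852] × [0.336664] = 0.0416965
Prior × likelihood for each component:
  w_1·p_1 = 0.21 × 0.00170911 = 0.000358914
  w_2·p_2 = 0.25 × 0.145535 = 0.0363838
  w_3·p_3 = 0.23 × 0.308098 = 0.0708626
  w_4·p_4 = 0.31 × 0.0416965 = 0.0129259
Marginal: 0.000358914 + 0.0363838 + 0.0708626 + 0.0129259 = 0.120531
P(Population 3 | x) ≈ 0.588

0.588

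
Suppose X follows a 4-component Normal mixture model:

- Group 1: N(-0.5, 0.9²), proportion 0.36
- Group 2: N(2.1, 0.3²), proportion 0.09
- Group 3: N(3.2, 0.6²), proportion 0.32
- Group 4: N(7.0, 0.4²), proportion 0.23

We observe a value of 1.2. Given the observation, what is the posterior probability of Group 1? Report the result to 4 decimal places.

0.9257

Apply Bayes' rule: the posterior for each component is proportional to its prior times its likelihood at x.
Evaluate each component's likelihood at the observed value:
  p_1 = (1/(0.9·√(2π)))·exp(−(1.2−-0.5)²/(2·0.9²)) = 0.443269·exp(-1.78395) = 0.0744574
  p_2 = (1/(0.3·√(2π)))·exp(−(1.2−2.1)²/(2·0.3²)) = 1.329808·exp(-4.50000) = 0.0147728
  p_3 = (1/(0.6·√(2π)))·exp(−(1.2−3.2)²/(2·0.6²)) = 0.664904·exp(-5.55556) = 0.00257046
  p_4 = (1/(0.4·√(2π)))·exp(−(1.2−7.0)²/(2·0.4²)) = 0.997356·exp(-105.12500) = 2.20619e-46
Multiply by the mixture weights:
  P(Z=1)·p_1 = 0.36 × 0.0744574 = 0.0268047
  P(Z=2)·p_2 = 0.09 × 0.0147728 = 0.00132955
  P(Z=3)·p_3 = 0.32 × 0.00257046 = 0.000822549
  P(Z=4)·p_4 = 0.23 × 2.20619e-46 = 5.07423e-47
Normaliser: 0.0268047 + 0.00132955 + 0.000822549 + 5.07423e-47 = 0.0289568
P(Group 1 | 1.2) = 0.0268047 / 0.0289568 ≈ 0.9257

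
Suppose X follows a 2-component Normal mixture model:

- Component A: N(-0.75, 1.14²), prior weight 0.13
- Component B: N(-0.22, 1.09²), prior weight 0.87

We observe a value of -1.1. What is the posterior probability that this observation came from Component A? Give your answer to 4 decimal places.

Posterior ∝ prior × likelihood, so P(k | x) ∝ P(Z=k) f_k(x); normalise over all components.
Component likelihoods at x = -1.1:
  p_A = (1/(1.14·√(2π)))·exp(−(-1.1−-0.75)²/(2·1.14²)) = 0.349949·exp(-0.04713) = 0.333839
  p_B = (1/(1.09·√(2π)))·exp(−(-1.1−-0.22)²/(2·1.09²)) = 0.366002·exp(-0.32590) = 0.264209
Weight by the priors:
  P(Z=A)·p_A = 0.13 × 0.333839 = 0.0433991
  P(Z=B)·p_B = 0.87 × 0.264209 = 0.229862
Normaliser: 0.0433991 + 0.229862 = 0.273261
P(Component A | x) ≈ 0.1588

0.1588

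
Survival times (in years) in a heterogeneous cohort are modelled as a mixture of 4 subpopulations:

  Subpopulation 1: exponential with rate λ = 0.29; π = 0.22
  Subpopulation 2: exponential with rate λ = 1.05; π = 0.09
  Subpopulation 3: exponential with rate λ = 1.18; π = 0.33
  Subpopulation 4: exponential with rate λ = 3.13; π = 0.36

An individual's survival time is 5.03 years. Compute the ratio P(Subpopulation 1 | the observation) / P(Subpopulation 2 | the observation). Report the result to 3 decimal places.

30.875

Only the two components matter; the odds are (w_i f_i(x)) / (w_j f_j(x)).
Evaluate each component's likelihood at the observed value:
  p_1 = 0.0674361
  p_2 = 0.00533904
  p_3 = 0.00312011
  p_4 = 4.55046e-07
Posterior odds = (w_1·p_1) / (w_2·p_2) = (0.22·0.0674361) / (0.09·0.00533904) = 0.0148359 / 0.000480513 ≈ 30.875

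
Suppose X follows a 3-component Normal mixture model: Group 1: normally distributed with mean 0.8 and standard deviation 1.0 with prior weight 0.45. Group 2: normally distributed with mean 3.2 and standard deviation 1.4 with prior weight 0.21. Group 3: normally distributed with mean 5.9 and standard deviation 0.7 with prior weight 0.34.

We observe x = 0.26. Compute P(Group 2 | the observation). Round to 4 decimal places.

0.0408

The responsibility of component k is w_k f_k(x) divided by Σ_j w_j f_j(x).
Normal densities:
  L_1 = (1/(1.0·√(2π)))·exp(−(0.26−0.8)²/(2·1.0²)) = 0.398942·exp(-0.14580) = 0.344818
  L_2 = (1/(1.4·√(2π)))·exp(−(0.26−3.2)²/(2·1.4²)) = 0.284959·exp(-2.20500) = 0.0314169
  L_3 = (1/(0.7·√(2π)))·exp(−(0.26−5.9)²/(2·0.7²)) = 0.569918·exp(-32.45878) = 4.56189e-15
Multiply by the mixture weights:
  w_1·L_1 = 0.45 × 0.344818 = 0.155168
  w_2·L_2 = 0.21 × 0.0314169 = 0.00659754
  w_3·L_3 = 0.34 × 4.56189e-15 = 1.55104e-15
Evidence: 0.155168 + 0.00659754 + 1.55104e-15 = 0.161766
So the posterior for Group 2 is 0.00659754 / 0.161766 ≈ 0.0408.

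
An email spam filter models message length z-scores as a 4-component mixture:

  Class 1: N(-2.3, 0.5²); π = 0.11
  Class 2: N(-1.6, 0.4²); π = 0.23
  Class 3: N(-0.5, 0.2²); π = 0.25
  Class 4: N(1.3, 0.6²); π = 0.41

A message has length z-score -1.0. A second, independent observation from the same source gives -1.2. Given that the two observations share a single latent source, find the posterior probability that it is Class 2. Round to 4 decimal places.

0.9932

By Bayes' theorem, P(k | x) = π_k f_k(x) / Σ_j π_j f_j(x).
Since both observations come from the same component, the likelihood for component k is f_k(x₁)·f_k(x₂).
  p_1 = [(1/(0.5·√(2π)))·exp(−(-1.0−-2.3)²/(2·0.5²)) = 0.797885·exp(-3.38000) = 0.0271659] × [0.0709492] = 0.0019274
  p_2 = [(1/(0.4·√(2π)))·exp(−(-1.0−-1.6)²/(2·0.4²)) = 0.997356·exp(-1.12500) = 0.323794] × [0.604927] = 0.195872
  p_3 = [(1/(0.2·√(2π)))·exp(−(-1.0−-0.5)²/(2·0.2²)) = 1.994711·exp(-3.12500) = 0.0876415] × [0.00436341] = 0.000382416
  p_4 = [(1/(0.6·√(2π)))·exp(−(-1.0−1.3)²/(2·0.6²)) = 0.664904·exp(-7.34722) = 0.000428451] × [0.000112938] = 4.83885e-08
Multiply by the mixture weights:
  π_1·p_1 = 0.11 × 0.0019274 = 0.000212014
  π_2·p_2 = 0.23 × 0.195872 = 0.0450505
  π_3·p_3 = 0.25 × 0.000382416 = 9.5604e-05
  π_4·p_4 = 0.41 × 4.83885e-08 = 1.98393e-08
Marginal: 0.000212014 + 0.0450505 + 9.5604e-05 + 1.98393e-08 = 0.0453581
Responsibility of Class 2: 0.0450505 / 0.0453581 ≈ 0.9932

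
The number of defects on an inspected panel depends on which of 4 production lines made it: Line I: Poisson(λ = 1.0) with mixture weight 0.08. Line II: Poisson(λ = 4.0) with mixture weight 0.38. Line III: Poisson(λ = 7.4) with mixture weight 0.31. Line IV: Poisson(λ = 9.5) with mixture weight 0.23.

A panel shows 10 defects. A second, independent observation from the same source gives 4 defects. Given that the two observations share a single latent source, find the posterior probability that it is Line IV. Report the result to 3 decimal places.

0.234

Posterior ∝ prior × likelihood, so P(k | x) ∝ π_k f_k(x); normalise over all components.
Since both observations come from the same component, the likelihood for component k is f_k(x₁)·f_k(x₂).
  f_I = [1.01378e-07] × [0.0153283] = 1.55395e-09
  f_II = [0.00529248] × [0.195367] = 0.00103397
  f_III = [0.0829421] × [0.0763724] = 0.00633449
  f_IV = [0.123502] × [0.025403] = 0.00313734
Weight by the priors:
  π_I·f_I = 0.08 × 1.55395e-09 = 1.24316e-10
  π_II·f_II = 0.38 × 0.00103397 = 0.00039291
  π_III·f_III = 0.31 × 0.00633449 = 0.00196369
  π_IV·f_IV = 0.23 × 0.00313734 = 0.000721587
Normaliser: 1.24316e-10 + 0.00039291 + 0.00196369 + 0.000721587 = 0.00307819
So the posterior for Line IV is 0.000721587 / 0.00307819 ≈ 0.234.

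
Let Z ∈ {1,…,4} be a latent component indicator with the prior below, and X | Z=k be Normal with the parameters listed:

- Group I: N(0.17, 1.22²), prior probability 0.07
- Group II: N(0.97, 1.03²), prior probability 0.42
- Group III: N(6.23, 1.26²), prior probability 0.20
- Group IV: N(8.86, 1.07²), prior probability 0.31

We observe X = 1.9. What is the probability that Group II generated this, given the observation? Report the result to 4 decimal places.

0.9268

By Bayes' theorem, P(k | x) = P(Z=k) f_k(x) / Σ_j P(Z=j) f_j(x).
Evaluate each component's likelihood at the observed value:
  L_I = (1/(1.22·√(2π)))·exp(−(1.9−0.17)²/(2·1.22²)) = 0.327002·exp(-1.00541) = 0.119648
  L_II = (1/(1.03·√(2π)))·exp(−(1.9−0.97)²/(2·1.03²)) = 0.387323·exp(-0.40763) = 0.257658
  L_III = (1/(1.26·√(2π)))·exp(−(1.9−6.23)²/(2·1.26²)) = 0.316621·exp(-5.90479) = 0.000863218
  L_IV = (1/(1.07·√(2π)))·exp(−(1.9−8.86)²/(2·1.07²)) = 0.372843·exp(-21.15538) = 2.42025e-10
Weight by the priors:
  P(Z=I)·L_I = 0.07 × 0.119648 = 0.00837539
  P(Z=II)·L_II = 0.42 × 0.257658 = 0.108216
  P(Z=III)·L_III = 0.20 × 0.000863218 = 0.000172644
  P(Z=IV)·L_IV = 0.31 × 2.42025e-10 = 7.50276e-11
Normaliser: 0.00837539 + 0.108216 + 0.000172644 + 7.50276e-11 = 0.116764
Responsibility of Group II: 0.108216 / 0.116764 ≈ 0.9268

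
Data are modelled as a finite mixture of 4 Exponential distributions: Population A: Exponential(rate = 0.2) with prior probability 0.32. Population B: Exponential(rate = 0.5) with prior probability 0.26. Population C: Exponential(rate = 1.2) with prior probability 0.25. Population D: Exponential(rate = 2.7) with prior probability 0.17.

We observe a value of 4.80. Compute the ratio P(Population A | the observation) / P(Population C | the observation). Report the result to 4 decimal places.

25.9222

Posterior odds = (π_i f_i(x)) / (π_j f_j(x)); the normalising sum cancels.
Evaluate each component's likelihood at the observed value:
  L_A = 0.0765786
  L_B = 0.045359
  L_C = 0.00378133
  L_D = 6.35195e-06
Odds = (0.32/0.25) × (0.0765786/0.00378133) = 1.28 × 20.2517 ≈ 25.9222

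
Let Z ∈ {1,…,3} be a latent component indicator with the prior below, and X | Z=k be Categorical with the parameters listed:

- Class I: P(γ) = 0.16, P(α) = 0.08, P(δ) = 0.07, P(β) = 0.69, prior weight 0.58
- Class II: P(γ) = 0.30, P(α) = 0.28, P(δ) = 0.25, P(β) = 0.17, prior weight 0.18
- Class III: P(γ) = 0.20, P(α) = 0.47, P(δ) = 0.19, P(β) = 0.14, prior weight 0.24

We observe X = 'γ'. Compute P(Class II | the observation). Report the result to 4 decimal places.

0.2772

Posterior ∝ prior × likelihood, so P(k | x) ∝ w_k f_k(x); normalise over all components.
Evaluate each component's likelihood at the observed value:
  f_I = 0.16
  f_II = 0.3
  f_III = 0.2
Unnormalised posteriors:
  w_I·f_I = 0.58 × 0.16 = 0.0928
  w_II·f_II = 0.18 × 0.3 = 0.054
  w_III·f_III = 0.24 × 0.2 = 0.048
Evidence: 0.0928 + 0.054 + 0.048 = 0.1948
So the posterior for Class II is 0.054 / 0.1948 ≈ 0.2772.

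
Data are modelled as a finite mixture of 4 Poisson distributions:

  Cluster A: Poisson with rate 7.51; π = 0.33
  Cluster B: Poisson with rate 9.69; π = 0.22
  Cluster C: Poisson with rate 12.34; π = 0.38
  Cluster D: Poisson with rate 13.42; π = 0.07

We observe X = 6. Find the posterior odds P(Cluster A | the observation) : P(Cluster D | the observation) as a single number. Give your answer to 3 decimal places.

53.385

Only the two components matter; the odds are (π_i f_i(x)) / (π_j f_j(x)).
Component likelihoods at x = 6:
  p_A = 0.136444
  p_B = 0.0711699
  p_C = 0.0214469
  p_D = 0.012049
Odds = (0.33/0.07) × (0.136444/0.012049) = 4.71429 × 11.3241 ≈ 53.385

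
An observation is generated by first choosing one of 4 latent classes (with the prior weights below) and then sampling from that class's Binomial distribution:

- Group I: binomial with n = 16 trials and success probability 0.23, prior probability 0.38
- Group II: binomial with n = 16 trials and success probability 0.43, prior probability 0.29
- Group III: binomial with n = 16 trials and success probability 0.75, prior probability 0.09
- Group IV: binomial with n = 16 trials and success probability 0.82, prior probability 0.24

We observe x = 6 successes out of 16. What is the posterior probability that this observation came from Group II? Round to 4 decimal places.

P(component k | x) = P(Z=k)·f_k(x) / marginal(x), where marginal(x) = Σ_j P(Z=j)·f_j(x).
Binomial probabilities:
  L_I = 0.0868557
  L_II = 0.183267
  L_III = 0.00135923
  L_IV = 8.69225e-05
Weight by the priors:
  P(Z=I)·L_I = 0.38 × 0.0868557 = 0.0330052
  P(Z=II)·L_II = 0.29 × 0.183267 = 0.0531473
  P(Z=III)·L_III = 0.09 × 0.00135923 = 0.00012233
  P(Z=IV)·L_IV = 0.24 × 8.69225e-05 = 2.08614e-05
Marginal: 0.0330052 + 0.0531473 + 0.00012233 + 2.08614e-05 = 0.0862957
Responsibility of Group II: 0.0531473 / 0.0862957 ≈ 0.6159

0.6159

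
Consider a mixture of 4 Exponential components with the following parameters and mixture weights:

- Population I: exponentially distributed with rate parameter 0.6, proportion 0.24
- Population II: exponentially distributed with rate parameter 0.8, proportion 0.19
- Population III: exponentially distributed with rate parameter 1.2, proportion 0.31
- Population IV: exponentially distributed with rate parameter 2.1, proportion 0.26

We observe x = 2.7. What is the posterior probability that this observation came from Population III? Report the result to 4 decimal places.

0.2332

P(component k | x) = w_k·f_k(x) / marginal(x), where marginal(x) = Σ_j w_j·f_j(x).
Component likelihoods at x = 2.7:
  p_I = 0.6·e^(−0.6·2.7) = 0.6·e^(−1.6200) = 0.118739
  p_II = 0.8·e^(−0.8·2.7) = 0.8·e^(−2.1600) = 0.0922601
  p_III = 1.2·e^(−1.2·2.7) = 1.2·e^(−3.2400) = 0.0469967
  p_IV = 2.1·e^(−2.1·2.7) = 2.1·e^(−5.6700) = 0.00724052
Prior × likelihood for each component:
  w_I·p_I = 0.24 × 0.118739 = 0.0284974
  w_II·p_II = 0.19 × 0.0922601 = 0.0175294
  w_III·p_III = 0.31 × 0.0469967 = 0.014569
  w_IV·p_IV = 0.26 × 0.00724052 = 0.00188253
Marginal: 0.0284974 + 0.0175294 + 0.014569 + 0.00188253 = 0.0624783
Responsibility of Population III: 0.014569 / 0.0624783 ≈ 0.2332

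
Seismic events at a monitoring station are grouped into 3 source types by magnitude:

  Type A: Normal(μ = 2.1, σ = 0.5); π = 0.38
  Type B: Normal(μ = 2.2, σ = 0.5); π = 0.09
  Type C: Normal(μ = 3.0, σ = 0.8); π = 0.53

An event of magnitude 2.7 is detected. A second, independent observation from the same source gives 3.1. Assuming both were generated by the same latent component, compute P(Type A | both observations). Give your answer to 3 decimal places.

0.110

Posterior ∝ prior × likelihood, so P(k | x) ∝ π_k f_k(x); normalise over all components.
Since both observations come from the same component, the likelihood for component k is f_k(x₁)·f_k(x₂).
  f_A = [(1/(0.5·√(2π)))·exp(−(2.7−2.1)²/(2·0.5²)) = 0.797885·exp(-0.72000) = 0.388372] × [0.107982] = 0.0419372
  f_B = [(1/(0.5·√(2π)))·exp(−(2.7−2.2)²/(2·0.5²)) = 0.797885·exp(-0.50000) = 0.483941] × [0.1579] = 0.0764145
  f_C = [(1/(0.8·√(2π)))·exp(−(2.7−3.0)²/(2·0.8²)) = 0.498678·exp(-0.07031) = 0.464819] × [0.494797] = 0.229991
Prior × likelihood for each component:
  π_A·f_A = 0.38 × 0.0419372 = 0.0159361
  π_B·f_B = 0.09 × 0.0764145 = 0.00687731
  π_C·f_C = 0.53 × 0.229991 = 0.121895
Sum: 0.0159361 + 0.00687731 + 0.121895 = 0.144709
P(Type A | x₁, x₂) ≈ 0.110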